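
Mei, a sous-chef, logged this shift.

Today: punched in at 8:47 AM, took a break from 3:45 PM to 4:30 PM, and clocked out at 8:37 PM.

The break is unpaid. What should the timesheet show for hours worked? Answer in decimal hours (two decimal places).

Today: 8:47 AM–8:37 PM = 11 h 50 min; less 45 min break → 11 h 5 min

11.08 hours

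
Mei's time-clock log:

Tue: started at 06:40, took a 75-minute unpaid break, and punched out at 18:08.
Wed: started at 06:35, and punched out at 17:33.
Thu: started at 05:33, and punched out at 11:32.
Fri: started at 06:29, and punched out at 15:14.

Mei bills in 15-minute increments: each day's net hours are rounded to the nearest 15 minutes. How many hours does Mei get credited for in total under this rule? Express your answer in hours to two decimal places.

Tue: 06:40–18:08 = 11 h 28 min − 75 min = 10 h 13 min → rounds to 10 h 15 min
Wed: 06:35–17:33 = 10 h 58 min → rounds to 11 h 0 min
Thu: 05:33–11:32 = 5 h 59 min → rounds to 6 h 0 min
Fri: 06:29–15:14 = 8 h 45 min → rounds to 8 h 45 min
Total credited: 36 h 0 min.

36.00 hours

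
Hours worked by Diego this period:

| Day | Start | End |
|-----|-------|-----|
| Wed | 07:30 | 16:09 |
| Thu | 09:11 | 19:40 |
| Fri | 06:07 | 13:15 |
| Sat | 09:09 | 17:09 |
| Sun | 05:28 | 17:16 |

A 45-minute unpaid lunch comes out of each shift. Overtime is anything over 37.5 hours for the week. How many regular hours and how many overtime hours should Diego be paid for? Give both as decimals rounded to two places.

Regular 37.50 hours, overtime 4.82 hours

Wed: 07:30–16:09 = 8 h 39 min; less 45 min break → 7 h 54 min
Thu: 09:11–19:40 = 10 h 29 min; less 45 min break → 9 h 44 min
Fri: 06:07–13:15 = 7 h 8 min; less 45 min break → 6 h 23 min
Sat: 09:09–17:09 = 8 h 0 min; less 45 min break → 7 h 15 min
Sun: 05:28–17:16 = 11 h 48 min; less 45 min break → 11 h 3 min
Total worked: 42 h 19 min = 42.32 h.
Threshold 37.5 h → overtime 4 h 49 min, regular 37 h 30 min.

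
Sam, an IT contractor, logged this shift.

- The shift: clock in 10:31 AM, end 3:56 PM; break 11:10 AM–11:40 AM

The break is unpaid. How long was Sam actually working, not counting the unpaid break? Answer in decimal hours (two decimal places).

The shift: 10:31 AM–3:56 PM = 5 h 25 min; less 30 min break → 4 h 55 min

4.92 hours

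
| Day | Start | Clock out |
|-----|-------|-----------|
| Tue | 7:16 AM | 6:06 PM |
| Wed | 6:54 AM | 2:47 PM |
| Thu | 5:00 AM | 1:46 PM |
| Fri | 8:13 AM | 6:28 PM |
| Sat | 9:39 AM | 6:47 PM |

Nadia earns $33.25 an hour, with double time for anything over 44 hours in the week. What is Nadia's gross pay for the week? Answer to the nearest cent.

Tue: 7:16 AM–6:06 PM = 10 h 50 min
Wed: 6:54 AM–2:47 PM = 7 h 53 min
Thu: 5:00 AM–1:46 PM = 8 h 46 min
Fri: 8:13 AM–6:28 PM = 10 h 15 min
Sat: 9:39 AM–6:47 PM = 9 h 8 min
Total worked: 46 h 52 min = 2812 min.
Regular 44 h 0 min = 2640 min at $33.25/h; overtime 2 h 52 min = 172 min at $66.50/h.
Pay = (2640 × $33.25 + 172 × $66.50) ÷ 60 = $1653.63.

$1653.63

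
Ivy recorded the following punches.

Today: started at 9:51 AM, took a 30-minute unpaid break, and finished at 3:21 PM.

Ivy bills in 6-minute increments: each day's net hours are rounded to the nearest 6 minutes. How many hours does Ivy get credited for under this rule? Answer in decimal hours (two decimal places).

Today: 9:51 AM–3:21 PM = 5 h 30 min − 30 min = 5 h 0 min → rounds to 5 h 0 min

5.00 hours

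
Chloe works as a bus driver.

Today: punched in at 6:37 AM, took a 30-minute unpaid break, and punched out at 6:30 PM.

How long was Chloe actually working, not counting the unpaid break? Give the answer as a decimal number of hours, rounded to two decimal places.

11.38 hours

Today: 6:37 AM–6:30 PM = 11 h 53 min; less 30 min break → 11 h 23 min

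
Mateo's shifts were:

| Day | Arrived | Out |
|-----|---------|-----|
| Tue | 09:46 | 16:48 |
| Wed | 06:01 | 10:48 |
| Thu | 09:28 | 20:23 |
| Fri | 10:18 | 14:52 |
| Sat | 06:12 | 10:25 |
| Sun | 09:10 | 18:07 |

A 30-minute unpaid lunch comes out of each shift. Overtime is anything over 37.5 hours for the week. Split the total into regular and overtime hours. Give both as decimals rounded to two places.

Regular 37.47 hours, overtime 0.00 hours

Tue: 09:46–16:48 = 7 h 2 min; less 30 min break → 6 h 32 min
Wed: 06:01–10:48 = 4 h 47 min; less 30 min break → 4 h 17 min
Thu: 09:28–20:23 = 10 h 55 min; less 30 min break → 10 h 25 min
Fri: 10:18–14:52 = 4 h 34 min; less 30 min break → 4 h 4 min
Sat: 06:12–10:25 = 4 h 13 min; less 30 min break → 3 h 43 min
Sun: 09:10–18:07 = 8 h 57 min; less 30 min break → 8 h 27 min
Total worked: 37 h 28 min = 37.47 h.
Threshold 37.5 h → overtime 0 h 0 min, regular 37 h 28 min.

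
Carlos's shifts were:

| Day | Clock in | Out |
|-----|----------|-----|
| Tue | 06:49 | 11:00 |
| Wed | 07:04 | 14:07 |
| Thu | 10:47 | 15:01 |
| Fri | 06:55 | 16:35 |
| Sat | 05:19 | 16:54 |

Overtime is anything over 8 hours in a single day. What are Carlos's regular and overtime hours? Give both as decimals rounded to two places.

Regular 31.47 hours, overtime 5.25 hours

Tue: 06:49–11:00 = 4 h 11 min
Wed: 07:04–14:07 = 7 h 3 min
Thu: 10:47–15:01 = 4 h 14 min
Fri: 06:55–16:35 = 9 h 40 min
Sat: 05:19–16:54 = 11 h 35 min
Tue reg 4 h 11 min / OT 0 h 0 min; Wed reg 7 h 3 min / OT 0 h 0 min; Thu reg 4 h 14 min / OT 0 h 0 min; Fri reg 8 h 0 min / OT 1 h 40 min; Sat reg 8 h 0 min / OT 3 h 35 min.
Totals: regular 31 h 28 min, overtime 5 h 15 min.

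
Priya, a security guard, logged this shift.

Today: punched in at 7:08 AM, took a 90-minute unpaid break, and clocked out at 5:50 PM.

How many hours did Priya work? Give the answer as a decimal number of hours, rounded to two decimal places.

9.20 hours

Today: 7:08 AM–5:50 PM = 10 h 42 min; less 90 min break → 9 h 12 min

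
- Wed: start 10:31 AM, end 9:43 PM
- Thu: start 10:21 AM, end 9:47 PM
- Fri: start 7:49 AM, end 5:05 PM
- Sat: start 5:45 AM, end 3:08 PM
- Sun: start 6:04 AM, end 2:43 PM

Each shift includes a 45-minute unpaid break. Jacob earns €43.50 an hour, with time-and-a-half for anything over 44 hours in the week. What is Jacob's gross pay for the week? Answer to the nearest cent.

€2056.46

Wed: 10:31 AM–9:43 PM = 11 h 12 min; less 45 min break → 10 h 27 min
Thu: 10:21 AM–9:47 PM = 11 h 26 min; less 45 min break → 10 h 41 min
Fri: 7:49 AM–5:05 PM = 9 h 16 min; less 45 min break → 8 h 31 min
Sat: 5:45 AM–3:08 PM = 9 h 23 min; less 45 min break → 8 h 38 min
Sun: 6:04 AM–2:43 PM = 8 h 39 min; less 45 min break → 7 h 54 min
Total worked: 46 h 11 min = 2771 min.
Regular 44 h 0 min = 2640 min at €43.50/h; overtime 2 h 11 min = 131 min at €65.25/h.
Pay = (2640 × €43.50 + 131 × €65.25) ÷ 60 = €2056.46.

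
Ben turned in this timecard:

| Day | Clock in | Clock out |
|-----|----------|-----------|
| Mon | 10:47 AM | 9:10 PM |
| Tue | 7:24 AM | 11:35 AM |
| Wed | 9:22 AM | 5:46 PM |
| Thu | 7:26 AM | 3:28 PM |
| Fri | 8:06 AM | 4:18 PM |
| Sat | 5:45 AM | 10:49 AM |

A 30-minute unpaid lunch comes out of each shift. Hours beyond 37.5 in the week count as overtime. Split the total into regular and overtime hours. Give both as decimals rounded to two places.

Regular 37.50 hours, overtime 3.77 hours

Mon: 10:47 AM–9:10 PM = 10 h 23 min; less 30 min break → 9 h 53 min
Tue: 7:24 AM–11:35 AM = 4 h 11 min; less 30 min break → 3 h 41 min
Wed: 9:22 AM–5:46 PM = 8 h 24 min; less 30 min break → 7 h 54 min
Thu: 7:26 AM–3:28 PM = 8 h 2 min; less 30 min break → 7 h 32 min
Fri: 8:06 AM–4:18 PM = 8 h 12 min; less 30 min break → 7 h 42 min
Sat: 5:45 AM–10:49 AM = 5 h 4 min; less 30 min break → 4 h 34 min
Total worked: 41 h 16 min = 41.27 h.
Threshold 37.5 h → overtime 3 h 46 min, regular 37 h 30 min.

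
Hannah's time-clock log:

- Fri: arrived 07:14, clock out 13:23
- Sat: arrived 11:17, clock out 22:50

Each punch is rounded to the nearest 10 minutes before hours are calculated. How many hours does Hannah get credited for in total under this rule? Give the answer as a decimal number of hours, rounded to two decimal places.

Fri: in 07:14→07:10, out 13:23→13:20; 6 h 10 min
Sat: in 11:17→11:20, out 22:50→22:50; 11 h 30 min
Total credited: 17 h 40 min.

17.67 hours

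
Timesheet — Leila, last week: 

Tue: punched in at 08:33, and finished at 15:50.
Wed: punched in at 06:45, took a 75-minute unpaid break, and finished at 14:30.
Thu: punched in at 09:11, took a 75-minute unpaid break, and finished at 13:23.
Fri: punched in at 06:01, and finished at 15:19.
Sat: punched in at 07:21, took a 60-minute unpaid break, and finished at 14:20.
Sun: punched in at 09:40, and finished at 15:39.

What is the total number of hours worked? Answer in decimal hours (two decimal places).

38.00 hours

Tue: 08:33–15:50 = 7 h 17 min
Wed: 06:45–14:30 = 7 h 45 min; less 75 min break → 6 h 30 min
Thu: 09:11–13:23 = 4 h 12 min; less 75 min break → 2 h 57 min
Fri: 06:01–15:19 = 9 h 18 min
Sat: 07:21–14:20 = 6 h 59 min; less 60 min break → 5 h 59 min
Sun: 09:40–15:39 = 5 h 59 min
Total: 7 h 17 min + 6 h 30 min + 2 h 57 min + 9 h 18 min + 5 h 59 min + 5 h 59 min = 38 h 0 min.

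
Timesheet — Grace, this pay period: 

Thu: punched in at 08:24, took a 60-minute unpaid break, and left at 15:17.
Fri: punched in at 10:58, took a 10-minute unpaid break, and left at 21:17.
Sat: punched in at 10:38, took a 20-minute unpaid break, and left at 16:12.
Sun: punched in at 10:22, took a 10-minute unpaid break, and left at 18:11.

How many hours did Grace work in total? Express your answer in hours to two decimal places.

Thu: 08:24–15:17 = 6 h 53 min; less 60 min break → 5 h 53 min
Fri: 10:58–21:17 = 10 h 19 min; less 10 min break → 10 h 9 min
Sat: 10:38–16:12 = 5 h 34 min; less 20 min break → 5 h 14 min
Sun: 10:22–18:11 = 7 h 49 min; less 10 min break → 7 h 39 min
Total: 5 h 53 min + 10 h 9 min + 5 h 14 min + 7 h 39 min = 28 h 55 min.

28.92 hours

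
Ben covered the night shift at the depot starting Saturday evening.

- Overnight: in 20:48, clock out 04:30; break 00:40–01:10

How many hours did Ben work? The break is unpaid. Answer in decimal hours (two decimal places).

Overnight: 20:48 → midnight = 3 h 12 min; midnight → 04:30 = 4 h 30 min; span 7 h 42 min; less 30 min break → 7 h 12 min

7.20 hours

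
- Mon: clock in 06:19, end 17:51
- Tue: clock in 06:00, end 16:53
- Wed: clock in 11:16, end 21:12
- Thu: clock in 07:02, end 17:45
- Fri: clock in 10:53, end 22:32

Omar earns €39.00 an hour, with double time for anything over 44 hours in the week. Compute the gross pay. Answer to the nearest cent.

€2551.90

Mon: 06:19–17:51 = 11 h 32 min
Tue: 06:00–16:53 = 10 h 53 min
Wed: 11:16–21:12 = 9 h 56 min
Thu: 07:02–17:45 = 10 h 43 min
Fri: 10:53–22:32 = 11 h 39 min
Total worked: 54 h 43 min = 3283 min.
Regular 44 h 0 min = 2640 min at €39.00/h; overtime 10 h 43 min = 643 min at €78.00/h.
Pay = (2640 × €39.00 + 643 × €78.00) ÷ 60 = €2551.90.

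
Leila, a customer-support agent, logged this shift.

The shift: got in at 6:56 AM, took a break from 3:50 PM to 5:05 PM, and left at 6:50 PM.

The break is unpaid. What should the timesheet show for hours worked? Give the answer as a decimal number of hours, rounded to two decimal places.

10.65 hours

The shift: 6:56 AM–6:50 PM = 11 h 54 min; less 75 min break → 10 h 39 min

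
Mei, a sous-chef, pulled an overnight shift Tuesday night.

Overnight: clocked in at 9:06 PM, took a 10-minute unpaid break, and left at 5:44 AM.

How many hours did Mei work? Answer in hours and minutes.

Overnight: 9:06 PM → midnight = 2 h 54 min; midnight → 5:44 AM = 5 h 44 min; span 8 h 38 min; less 10 min break → 8 h 28 min

8 h 28 min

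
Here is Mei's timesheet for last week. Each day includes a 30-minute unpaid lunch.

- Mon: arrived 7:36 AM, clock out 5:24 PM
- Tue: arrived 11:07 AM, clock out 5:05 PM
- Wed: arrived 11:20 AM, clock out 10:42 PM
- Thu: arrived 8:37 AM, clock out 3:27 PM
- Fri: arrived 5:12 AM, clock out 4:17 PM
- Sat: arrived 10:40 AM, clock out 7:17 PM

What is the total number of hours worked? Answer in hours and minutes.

Mon: 7:36 AM–5:24 PM = 9 h 48 min; less 30 min break → 9 h 18 min
Tue: 11:07 AM–5:05 PM = 5 h 58 min; less 30 min break → 5 h 28 min
Wed: 11:20 AM–10:42 PM = 11 h 22 min; less 30 min break → 10 h 52 min
Thu: 8:37 AM–3:27 PM = 6 h 50 min; less 30 min break → 6 h 20 min
Fri: 5:12 AM–4:17 PM = 11 h 5 min; less 30 min break → 10 h 35 min
Sat: 10:40 AM–7:17 PM = 8 h 37 min; less 30 min break → 8 h 7 min
Total: 9 h 18 min + 5 h 28 min + 10 h 52 min + 6 h 20 min + 10 h 35 min + 8 h 7 min = 50 h 40 min.

50 h 40 min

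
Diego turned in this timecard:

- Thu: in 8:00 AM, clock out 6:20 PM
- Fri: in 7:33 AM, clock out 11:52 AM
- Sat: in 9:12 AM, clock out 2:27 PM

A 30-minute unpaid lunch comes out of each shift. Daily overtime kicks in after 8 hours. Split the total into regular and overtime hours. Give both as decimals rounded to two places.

Regular 16.57 hours, overtime 1.83 hours

Thu: 8:00 AM–6:20 PM = 10 h 20 min; less 30 min break → 9 h 50 min
Fri: 7:33 AM–11:52 AM = 4 h 19 min; less 30 min break → 3 h 49 min
Sat: 9:12 AM–2:27 PM = 5 h 15 min; less 30 min break → 4 h 45 min
Thu reg 8 h 0 min / OT 1 h 50 min; Fri reg 3 h 49 min / OT 0 h 0 min; Sat reg 4 h 45 min / OT 0 h 0 min.
Totals: regular 16 h 34 min, overtime 1 h 50 min.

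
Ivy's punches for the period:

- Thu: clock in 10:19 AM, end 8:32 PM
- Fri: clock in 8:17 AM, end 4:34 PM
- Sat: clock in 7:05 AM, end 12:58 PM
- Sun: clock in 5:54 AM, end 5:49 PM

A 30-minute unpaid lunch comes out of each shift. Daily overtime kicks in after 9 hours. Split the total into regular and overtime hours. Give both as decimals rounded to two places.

Regular 31.17 hours, overtime 3.13 hours

Thu: 10:19 AM–8:32 PM = 10 h 13 min; less 30 min break → 9 h 43 min
Fri: 8:17 AM–4:34 PM = 8 h 17 min; less 30 min break → 7 h 47 min
Sat: 7:05 AM–12:58 PM = 5 h 53 min; less 30 min break → 5 h 23 min
Sun: 5:54 AM–5:49 PM = 11 h 55 min; less 30 min break → 11 h 25 min
Thu reg 9 h 0 min / OT 0 h 43 min; Fri reg 7 h 47 min / OT 0 h 0 min; Sat reg 5 h 23 min / OT 0 h 0 min; Sun reg 9 h 0 min / OT 2 h 25 min.
Totals: regular 31 h 10 min, overtime 3 h 8 min.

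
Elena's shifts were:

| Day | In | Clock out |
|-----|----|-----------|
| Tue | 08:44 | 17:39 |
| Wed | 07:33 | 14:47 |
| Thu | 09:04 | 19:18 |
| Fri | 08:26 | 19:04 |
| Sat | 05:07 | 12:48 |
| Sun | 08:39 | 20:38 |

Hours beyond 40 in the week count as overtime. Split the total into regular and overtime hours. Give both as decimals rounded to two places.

Regular 40.00 hours, overtime 16.68 hours

Tue: 08:44–17:39 = 8 h 55 min
Wed: 07:33–14:47 = 7 h 14 min
Thu: 09:04–19:18 = 10 h 14 min
Fri: 08:26–19:04 = 10 h 38 min
Sat: 05:07–12:48 = 7 h 41 min
Sun: 08:39–20:38 = 11 h 59 min
Total worked: 56 h 41 min = 56.68 h.
Threshold 40 h → overtime 16 h 41 min, regular 40 h 0 min.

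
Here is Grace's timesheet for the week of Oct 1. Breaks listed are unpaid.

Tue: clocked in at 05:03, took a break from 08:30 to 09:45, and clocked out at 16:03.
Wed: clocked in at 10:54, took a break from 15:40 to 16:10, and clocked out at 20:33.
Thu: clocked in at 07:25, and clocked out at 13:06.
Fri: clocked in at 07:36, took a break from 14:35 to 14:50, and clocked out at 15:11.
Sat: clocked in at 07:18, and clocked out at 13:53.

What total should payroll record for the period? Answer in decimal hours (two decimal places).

Tue: 05:03–16:03 = 11 h 0 min; less 75 min break → 9 h 45 min
Wed: 10:54–20:33 = 9 h 39 min; less 30 min break → 9 h 9 min
Thu: 07:25–13:06 = 5 h 41 min
Fri: 07:36–15:11 = 7 h 35 min; less 15 min break → 7 h 20 min
Sat: 07:18–13:53 = 6 h 35 min
Total: 9 h 45 min + 9 h 9 min + 5 h 41 min + 7 h 20 min + 6 h 35 min = 38 h 30 min.

38.50 hours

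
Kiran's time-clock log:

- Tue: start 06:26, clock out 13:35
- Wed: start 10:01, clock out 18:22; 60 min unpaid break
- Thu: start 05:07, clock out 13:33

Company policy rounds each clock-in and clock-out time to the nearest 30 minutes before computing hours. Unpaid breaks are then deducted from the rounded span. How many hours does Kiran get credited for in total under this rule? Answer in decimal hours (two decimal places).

Tue: in 06:26→06:30, out 13:35→13:30; 7 h 0 min
Wed: in 10:01→10:00, out 18:22→18:30; 8 h 30 min − 60 min = 7 h 30 min
Thu: in 05:07→05:00, out 13:33→13:30; 8 h 30 min
Total credited: 23 h 0 min.

23.00 hours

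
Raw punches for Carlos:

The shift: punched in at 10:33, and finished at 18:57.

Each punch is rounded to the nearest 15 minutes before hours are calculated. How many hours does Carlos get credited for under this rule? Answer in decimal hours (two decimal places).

The shift: in 10:33→10:30, out 18:57→19:00; 8 h 30 min

8.50 hours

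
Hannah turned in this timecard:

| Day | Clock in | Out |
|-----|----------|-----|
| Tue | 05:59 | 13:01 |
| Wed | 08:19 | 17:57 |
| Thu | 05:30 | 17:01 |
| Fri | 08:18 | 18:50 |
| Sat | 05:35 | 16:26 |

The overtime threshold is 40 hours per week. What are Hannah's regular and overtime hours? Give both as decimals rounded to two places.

Regular 40.00 hours, overtime 9.57 hours

Tue: 05:59–13:01 = 7 h 2 min
Wed: 08:19–17:57 = 9 h 38 min
Thu: 05:30–17:01 = 11 h 31 min
Fri: 08:18–18:50 = 10 h 32 min
Sat: 05:35–16:26 = 10 h 51 min
Total worked: 49 h 34 min = 49.57 h.
Threshold 40 h → overtime 9 h 34 min, regular 40 h 0 min.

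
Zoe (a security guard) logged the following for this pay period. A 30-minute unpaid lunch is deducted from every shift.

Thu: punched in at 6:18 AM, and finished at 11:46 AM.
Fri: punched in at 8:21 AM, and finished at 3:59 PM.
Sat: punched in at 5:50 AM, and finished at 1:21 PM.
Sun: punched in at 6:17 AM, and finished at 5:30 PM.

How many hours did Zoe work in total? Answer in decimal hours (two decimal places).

29.83 hours

Thu: 6:18 AM–11:46 AM = 5 h 28 min; less 30 min break → 4 h 58 min
Fri: 8:21 AM–3:59 PM = 7 h 38 min; less 30 min break → 7 h 8 min
Sat: 5:50 AM–1:21 PM = 7 h 31 min; less 30 min break → 7 h 1 min
Sun: 6:17 AM–5:30 PM = 11 h 13 min; less 30 min break → 10 h 43 min
Total: 4 h 58 min + 7 h 8 min + 7 h 1 min + 10 h 43 min = 29 h 50 min.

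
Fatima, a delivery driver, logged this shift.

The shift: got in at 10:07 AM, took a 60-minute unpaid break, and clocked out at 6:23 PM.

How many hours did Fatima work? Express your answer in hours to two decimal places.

7.27 hours

The shift: 10:07 AM–6:23 PM = 8 h 16 min; less 60 min break → 7 h 16 min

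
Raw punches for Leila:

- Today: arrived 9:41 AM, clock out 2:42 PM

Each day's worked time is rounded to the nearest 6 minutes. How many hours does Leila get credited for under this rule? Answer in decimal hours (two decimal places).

Today: 9:41 AM–2:42 PM = 5 h 1 min → rounds to 5 h 0 min

5.00 hours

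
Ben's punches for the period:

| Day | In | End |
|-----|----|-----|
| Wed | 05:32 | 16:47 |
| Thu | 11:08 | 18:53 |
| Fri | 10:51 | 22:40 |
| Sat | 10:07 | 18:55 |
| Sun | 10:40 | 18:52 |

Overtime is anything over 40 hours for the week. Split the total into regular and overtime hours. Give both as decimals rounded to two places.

Wed: 05:32–16:47 = 11 h 15 min
Thu: 11:08–18:53 = 7 h 45 min
Fri: 10:51–22:40 = 11 h 49 min
Sat: 10:07–18:55 = 8 h 48 min
Sun: 10:40–18:52 = 8 h 12 min
Total worked: 47 h 49 min = 47.82 h.
Threshold 40 h → overtime 7 h 49 min, regular 40 h 0 min.

Regular 40.00 hours, overtime 7.82 hours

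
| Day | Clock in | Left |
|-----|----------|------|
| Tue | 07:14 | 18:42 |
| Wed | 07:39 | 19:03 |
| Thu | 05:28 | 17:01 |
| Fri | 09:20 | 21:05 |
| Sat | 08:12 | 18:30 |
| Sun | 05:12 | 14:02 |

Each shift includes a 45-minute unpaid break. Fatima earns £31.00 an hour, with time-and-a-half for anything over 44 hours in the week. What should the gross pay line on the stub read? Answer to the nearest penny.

£2145.20

Tue: 07:14–18:42 = 11 h 28 min; less 45 min break → 10 h 43 min
Wed: 07:39–19:03 = 11 h 24 min; less 45 min break → 10 h 39 min
Thu: 05:28–17:01 = 11 h 33 min; less 45 min break → 10 h 48 min
Fri: 09:20–21:05 = 11 h 45 min; less 45 min break → 11 h 0 min
Sat: 08:12–18:30 = 10 h 18 min; less 45 min break → 9 h 33 min
Sun: 05:12–14:02 = 8 h 50 min; less 45 min break → 8 h 5 min
Total worked: 60 h 48 min = 3648 min.
Regular 44 h 0 min = 2640 min at £31.00/h; overtime 16 h 48 min = 1008 min at £46.50/h.
Pay = (2640 × £31.00 + 1008 × £46.50) ÷ 60 = £2145.20.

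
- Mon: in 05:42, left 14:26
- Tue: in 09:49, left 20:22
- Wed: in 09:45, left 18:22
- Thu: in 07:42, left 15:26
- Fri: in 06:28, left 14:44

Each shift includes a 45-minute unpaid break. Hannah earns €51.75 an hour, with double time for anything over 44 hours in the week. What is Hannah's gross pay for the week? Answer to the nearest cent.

Mon: 05:42–14:26 = 8 h 44 min; less 45 min break → 7 h 59 min
Tue: 09:49–20:22 = 10 h 33 min; less 45 min break → 9 h 48 min
Wed: 09:45–18:22 = 8 h 37 min; less 45 min break → 7 h 52 min
Thu: 07:42–15:26 = 7 h 44 min; less 45 min break → 6 h 59 min
Fri: 06:28–14:44 = 8 h 16 min; less 45 min break → 7 h 31 min
Total worked: 40 h 9 min = 2409 min.
Regular 40 h 9 min = 2409 min at €51.75/h; overtime 0 h 0 min = 0 min at €103.50/h.
Pay = (2409 × €51.75 + 0 × €103.50) ÷ 60 = €2077.76.

€2077.76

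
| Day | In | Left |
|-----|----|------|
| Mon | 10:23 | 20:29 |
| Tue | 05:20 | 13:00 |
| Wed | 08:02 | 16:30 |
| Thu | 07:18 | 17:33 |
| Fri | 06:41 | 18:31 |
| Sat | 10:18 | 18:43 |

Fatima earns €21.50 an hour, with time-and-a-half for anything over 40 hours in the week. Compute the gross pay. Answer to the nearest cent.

Mon: 10:23–20:29 = 10 h 6 min
Tue: 05:20–13:00 = 7 h 40 min
Wed: 08:02–16:30 = 8 h 28 min
Thu: 07:18–17:33 = 10 h 15 min
Fri: 06:41–18:31 = 11 h 50 min
Sat: 10:18–18:43 = 8 h 25 min
Total worked: 56 h 44 min = 3404 min.
Regular 40 h 0 min = 2400 min at €21.50/h; overtime 16 h 44 min = 1004 min at €32.25/h.
Pay = (2400 × €21.50 + 1004 × €32.25) ÷ 60 = €1399.65.

€1399.65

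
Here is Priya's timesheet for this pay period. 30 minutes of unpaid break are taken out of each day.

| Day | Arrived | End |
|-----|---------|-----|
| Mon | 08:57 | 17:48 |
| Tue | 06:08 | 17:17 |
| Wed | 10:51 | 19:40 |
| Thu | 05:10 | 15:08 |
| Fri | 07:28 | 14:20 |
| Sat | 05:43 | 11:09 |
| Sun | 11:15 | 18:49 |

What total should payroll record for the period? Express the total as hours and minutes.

Mon: 08:57–17:48 = 8 h 51 min; less 30 min break → 8 h 21 min
Tue: 06:08–17:17 = 11 h 9 min; less 30 min break → 10 h 39 min
Wed: 10:51–19:40 = 8 h 49 min; less 30 min break → 8 h 19 min
Thu: 05:10–15:08 = 9 h 58 min; less 30 min break → 9 h 28 min
Fri: 07:28–14:20 = 6 h 52 min; less 30 min break → 6 h 22 min
Sat: 05:43–11:09 = 5 h 26 min; less 30 min break → 4 h 56 min
Sun: 11:15–18:49 = 7 h 34 min; less 30 min break → 7 h 4 min
Total: 8 h 21 min + 10 h 39 min + 8 h 19 min + 9 h 28 min + 6 h 22 min + 4 h 56 min + 7 h 4 min = 55 h 9 min.

55 h 9 min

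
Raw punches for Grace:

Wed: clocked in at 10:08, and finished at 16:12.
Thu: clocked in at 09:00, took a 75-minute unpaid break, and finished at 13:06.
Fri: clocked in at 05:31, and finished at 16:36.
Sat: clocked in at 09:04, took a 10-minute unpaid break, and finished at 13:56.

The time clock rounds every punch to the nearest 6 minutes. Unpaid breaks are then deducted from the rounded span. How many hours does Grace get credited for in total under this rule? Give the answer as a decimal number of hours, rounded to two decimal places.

24.68 hours

Wed: in 10:08→10:06, out 16:12→16:12; 6 h 6 min
Thu: in 09:00→09:00, out 13:06→13:06; 4 h 6 min − 75 min = 2 h 51 min
Fri: in 05:31→05:30, out 16:36→16:36; 11 h 6 min
Sat: in 09:04→09:06, out 13:56→13:54; 4 h 48 min − 10 min = 4 h 38 min
Total credited: 24 h 41 min.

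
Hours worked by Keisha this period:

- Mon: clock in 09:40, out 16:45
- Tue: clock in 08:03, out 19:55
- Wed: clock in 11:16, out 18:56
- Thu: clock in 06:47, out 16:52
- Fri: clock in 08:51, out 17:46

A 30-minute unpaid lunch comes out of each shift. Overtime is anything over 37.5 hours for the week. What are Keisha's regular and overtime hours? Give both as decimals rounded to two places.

Mon: 09:40–16:45 = 7 h 5 min; less 30 min break → 6 h 35 min
Tue: 08:03–19:55 = 11 h 52 min; less 30 min break → 11 h 22 min
Wed: 11:16–18:56 = 7 h 40 min; less 30 min break → 7 h 10 min
Thu: 06:47–16:52 = 10 h 5 min; less 30 min break → 9 h 35 min
Fri: 08:51–17:46 = 8 h 55 min; less 30 min break → 8 h 25 min
Total worked: 43 h 7 min = 43.12 h.
Threshold 37.5 h → overtime 5 h 37 min, regular 37 h 30 min.

Regular 37.50 hours, overtime 5.62 hours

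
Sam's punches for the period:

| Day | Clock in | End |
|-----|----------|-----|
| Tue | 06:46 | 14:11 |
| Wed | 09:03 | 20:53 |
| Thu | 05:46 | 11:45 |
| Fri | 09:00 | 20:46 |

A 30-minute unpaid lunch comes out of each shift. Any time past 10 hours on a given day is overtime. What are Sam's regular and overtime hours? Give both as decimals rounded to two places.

Tue: 06:46–14:11 = 7 h 25 min; less 30 min break → 6 h 55 min
Wed: 09:03–20:53 = 11 h 50 min; less 30 min break → 11 h 20 min
Thu: 05:46–11:45 = 5 h 59 min; less 30 min break → 5 h 29 min
Fri: 09:00–20:46 = 11 h 46 min; less 30 min break → 11 h 16 min
Tue reg 6 h 55 min / OT 0 h 0 min; Wed reg 10 h 0 min / OT 1 h 20 min; Thu reg 5 h 29 min / OT 0 h 0 min; Fri reg 10 h 0 min / OT 1 h 16 min.
Totals: regular 32 h 24 min, overtime 2 h 36 min.

Regular 32.40 hours, overtime 2.60 hours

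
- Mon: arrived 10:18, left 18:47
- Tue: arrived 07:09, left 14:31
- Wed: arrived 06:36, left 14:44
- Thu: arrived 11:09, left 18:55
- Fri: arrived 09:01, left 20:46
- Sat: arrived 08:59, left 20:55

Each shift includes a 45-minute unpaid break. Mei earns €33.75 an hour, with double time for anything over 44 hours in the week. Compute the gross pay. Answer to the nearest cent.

€1953.00

Mon: 10:18–18:47 = 8 h 29 min; less 45 min break → 7 h 44 min
Tue: 07:09–14:31 = 7 h 22 min; less 45 min break → 6 h 37 min
Wed: 06:36–14:44 = 8 h 8 min; less 45 min break → 7 h 23 min
Thu: 11:09–18:55 = 7 h 46 min; less 45 min break → 7 h 1 min
Fri: 09:01–20:46 = 11 h 45 min; less 45 min break → 11 h 0 min
Sat: 08:59–20:55 = 11 h 56 min; less 45 min break → 11 h 11 min
Total worked: 50 h 56 min = 3056 min.
Regular 44 h 0 min = 2640 min at €33.75/h; overtime 6 h 56 min = 416 min at €67.50/h.
Pay = (2640 × €33.75 + 416 × €67.50) ÷ 60 = €1953.00.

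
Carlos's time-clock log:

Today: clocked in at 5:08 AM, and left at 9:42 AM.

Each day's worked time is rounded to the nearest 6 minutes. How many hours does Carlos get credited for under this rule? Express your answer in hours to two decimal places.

4.60 hours

Today: 5:08 AM–9:42 AM = 4 h 34 min → rounds to 4 h 36 min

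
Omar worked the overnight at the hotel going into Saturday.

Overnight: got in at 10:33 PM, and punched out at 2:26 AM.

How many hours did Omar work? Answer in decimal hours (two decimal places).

3.88 hours

Overnight: 10:33 PM → midnight = 1 h 27 min; midnight → 2:26 AM = 2 h 26 min; span 3 h 53 min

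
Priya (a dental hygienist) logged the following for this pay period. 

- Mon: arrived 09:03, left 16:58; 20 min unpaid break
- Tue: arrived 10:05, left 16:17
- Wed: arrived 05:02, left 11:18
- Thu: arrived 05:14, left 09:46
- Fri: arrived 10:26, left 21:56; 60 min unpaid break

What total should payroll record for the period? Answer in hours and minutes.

Mon: 09:03–16:58 = 7 h 55 min; less 20 min break → 7 h 35 min
Tue: 10:05–16:17 = 6 h 12 min
Wed: 05:02–11:18 = 6 h 16 min
Thu: 05:14–09:46 = 4 h 32 min
Fri: 10:26–21:56 = 11 h 30 min; less 60 min break → 10 h 30 min
Total: 7 h 35 min + 6 h 12 min + 6 h 16 min + 4 h 32 min + 10 h 30 min = 35 h 5 min.

35 h 5 min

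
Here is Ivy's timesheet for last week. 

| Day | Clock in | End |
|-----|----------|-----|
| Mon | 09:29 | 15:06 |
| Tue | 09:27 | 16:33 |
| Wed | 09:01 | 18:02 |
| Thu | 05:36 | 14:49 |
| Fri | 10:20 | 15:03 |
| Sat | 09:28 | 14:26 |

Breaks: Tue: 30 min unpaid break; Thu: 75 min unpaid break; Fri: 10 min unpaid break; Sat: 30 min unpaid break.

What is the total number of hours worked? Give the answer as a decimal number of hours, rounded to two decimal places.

Mon: 09:29–15:06 = 5 h 37 min
Tue: 09:27–16:33 = 7 h 6 min; less 30 min break → 6 h 36 min
Wed: 09:01–18:02 = 9 h 1 min
Thu: 05:36–14:49 = 9 h 13 min; less 75 min break → 7 h 58 min
Fri: 10:20–15:03 = 4 h 43 min; less 10 min break → 4 h 33 min
Sat: 09:28–14:26 = 4 h 58 min; less 30 min break → 4 h 28 min
Total: 5 h 37 min + 6 h 36 min + 9 h 1 min + 7 h 58 min + 4 h 33 min + 4 h 28 min = 38 h 13 min.

38.22 hours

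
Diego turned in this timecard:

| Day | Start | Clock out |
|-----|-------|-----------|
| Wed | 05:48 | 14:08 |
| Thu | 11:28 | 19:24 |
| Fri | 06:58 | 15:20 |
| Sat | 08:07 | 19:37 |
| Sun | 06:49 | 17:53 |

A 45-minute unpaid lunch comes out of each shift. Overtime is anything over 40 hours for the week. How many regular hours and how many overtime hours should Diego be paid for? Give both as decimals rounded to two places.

Regular 40.00 hours, overtime 3.45 hours

Wed: 05:48–14:08 = 8 h 20 min; less 45 min break → 7 h 35 min
Thu: 11:28–19:24 = 7 h 56 min; less 45 min break → 7 h 11 min
Fri: 06:58–15:20 = 8 h 22 min; less 45 min break → 7 h 37 min
Sat: 08:07–19:37 = 11 h 30 min; less 45 min break → 10 h 45 min
Sun: 06:49–17:53 = 11 h 4 min; less 45 min break → 10 h 19 min
Total worked: 43 h 27 min = 43.45 h.
Threshold 40 h → overtime 3 h 27 min, regular 40 h 0 min.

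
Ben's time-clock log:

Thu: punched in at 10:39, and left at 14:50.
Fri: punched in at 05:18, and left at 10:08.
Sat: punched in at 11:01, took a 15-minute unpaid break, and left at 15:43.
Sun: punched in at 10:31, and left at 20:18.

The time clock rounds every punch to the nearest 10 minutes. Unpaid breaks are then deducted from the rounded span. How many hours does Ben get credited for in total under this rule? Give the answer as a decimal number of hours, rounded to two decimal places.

23.25 hours

Thu: in 10:39→10:40, out 14:50→14:50; 4 h 10 min
Fri: in 05:18→05:20, out 10:08→10:10; 4 h 50 min
Sat: in 11:01→11:00, out 15:43→15:40; 4 h 40 min − 15 min = 4 h 25 min
Sun: in 10:31→10:30, out 20:18→20:20; 9 h 50 min
Total credited: 23 h 15 min.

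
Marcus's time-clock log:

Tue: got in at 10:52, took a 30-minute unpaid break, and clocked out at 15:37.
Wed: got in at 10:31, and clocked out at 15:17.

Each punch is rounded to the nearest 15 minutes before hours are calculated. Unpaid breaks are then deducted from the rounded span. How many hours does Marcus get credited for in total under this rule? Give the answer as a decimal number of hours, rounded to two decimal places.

Tue: in 10:52→10:45, out 15:37→15:30; 4 h 45 min − 30 min = 4 h 15 min
Wed: in 10:31→10:30, out 15:17→15:15; 4 h 45 min
Total credited: 9 h 0 min.

9.00 hours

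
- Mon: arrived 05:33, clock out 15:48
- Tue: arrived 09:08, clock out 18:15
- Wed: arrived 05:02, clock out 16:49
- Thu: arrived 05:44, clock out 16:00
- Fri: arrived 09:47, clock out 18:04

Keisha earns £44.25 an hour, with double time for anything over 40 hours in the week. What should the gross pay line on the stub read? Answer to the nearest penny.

Mon: 05:33–15:48 = 10 h 15 min
Tue: 09:08–18:15 = 9 h 7 min
Wed: 05:02–16:49 = 11 h 47 min
Thu: 05:44–16:00 = 10 h 16 min
Fri: 09:47–18:04 = 8 h 17 min
Total worked: 49 h 42 min = 2982 min.
Regular 40 h 0 min = 2400 min at £44.25/h; overtime 9 h 42 min = 582 min at £88.50/h.
Pay = (2400 × £44.25 + 582 × £88.50) ÷ 60 = £2628.45.

£2628.45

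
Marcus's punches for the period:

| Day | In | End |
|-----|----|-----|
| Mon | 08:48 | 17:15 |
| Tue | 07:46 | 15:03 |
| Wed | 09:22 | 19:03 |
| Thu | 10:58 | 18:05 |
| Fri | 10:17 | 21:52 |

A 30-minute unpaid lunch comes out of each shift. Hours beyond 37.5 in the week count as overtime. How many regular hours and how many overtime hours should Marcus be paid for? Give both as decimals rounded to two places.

Mon: 08:48–17:15 = 8 h 27 min; less 30 min break → 7 h 57 min
Tue: 07:46–15:03 = 7 h 17 min; less 30 min break → 6 h 47 min
Wed: 09:22–19:03 = 9 h 41 min; less 30 min break → 9 h 11 min
Thu: 10:58–18:05 = 7 h 7 min; less 30 min break → 6 h 37 min
Fri: 10:17–21:52 = 11 h 35 min; less 30 min break → 11 h 5 min
Total worked: 41 h 37 min = 41.62 h.
Threshold 37.5 h → overtime 4 h 7 min, regular 37 h 30 min.

Regular 37.50 hours, overtime 4.12 hours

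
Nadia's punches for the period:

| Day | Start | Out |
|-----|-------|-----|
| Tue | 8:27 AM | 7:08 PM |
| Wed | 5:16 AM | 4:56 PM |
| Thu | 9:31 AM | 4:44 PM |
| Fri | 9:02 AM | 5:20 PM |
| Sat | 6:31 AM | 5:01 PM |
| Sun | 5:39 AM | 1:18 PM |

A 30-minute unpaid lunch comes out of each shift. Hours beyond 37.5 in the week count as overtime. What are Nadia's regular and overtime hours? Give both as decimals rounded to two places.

Regular 37.50 hours, overtime 15.52 hours

Tue: 8:27 AM–7:08 PM = 10 h 41 min; less 30 min break → 10 h 11 min
Wed: 5:16 AM–4:56 PM = 11 h 40 min; less 30 min break → 11 h 10 min
Thu: 9:31 AM–4:44 PM = 7 h 13 min; less 30 min break → 6 h 43 min
Fri: 9:02 AM–5:20 PM = 8 h 18 min; less 30 min break → 7 h 48 min
Sat: 6:31 AM–5:01 PM = 10 h 30 min; less 30 min break → 10 h 0 min
Sun: 5:39 AM–1:18 PM = 7 h 39 min; less 30 min break → 7 h 9 min
Total worked: 53 h 1 min = 53.02 h.
Threshold 37.5 h → overtime 15 h 31 min, regular 37 h 30 min.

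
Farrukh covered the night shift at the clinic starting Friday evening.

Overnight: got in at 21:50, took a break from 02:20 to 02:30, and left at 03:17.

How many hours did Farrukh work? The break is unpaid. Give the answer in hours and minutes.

5 h 17 min

Overnight: 21:50 → midnight = 2 h 10 min; midnight → 03:17 = 3 h 17 min; span 5 h 27 min; less 10 min break → 5 h 17 min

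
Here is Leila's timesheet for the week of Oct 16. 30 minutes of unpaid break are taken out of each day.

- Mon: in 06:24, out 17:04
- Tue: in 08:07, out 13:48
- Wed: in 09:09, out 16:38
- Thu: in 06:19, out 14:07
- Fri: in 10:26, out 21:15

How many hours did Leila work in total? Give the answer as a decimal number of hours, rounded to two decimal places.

Mon: 06:24–17:04 = 10 h 40 min; less 30 min break → 10 h 10 min
Tue: 08:07–13:48 = 5 h 41 min; less 30 min break → 5 h 11 min
Wed: 09:09–16:38 = 7 h 29 min; less 30 min break → 6 h 59 min
Thu: 06:19–14:07 = 7 h 48 min; less 30 min break → 7 h 18 min
Fri: 10:26–21:15 = 10 h 49 min; less 30 min break → 10 h 19 min
Total: 10 h 10 min + 5 h 11 min + 6 h 59 min + 7 h 18 min + 10 h 19 min = 39 h 57 min.

39.95 hours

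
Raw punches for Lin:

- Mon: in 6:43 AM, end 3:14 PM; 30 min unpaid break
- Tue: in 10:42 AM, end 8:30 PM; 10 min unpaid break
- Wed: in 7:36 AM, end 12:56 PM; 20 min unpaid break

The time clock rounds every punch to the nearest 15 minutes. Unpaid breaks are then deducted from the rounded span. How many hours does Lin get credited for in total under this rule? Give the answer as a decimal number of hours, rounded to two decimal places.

Mon: in 6:43 AM→6:45 AM, out 3:14 PM→3:15 PM; 8 h 30 min − 30 min = 8 h 0 min
Tue: in 10:42 AM→10:45 AM, out 8:30 PM→8:30 PM; 9 h 45 min − 10 min = 9 h 35 min
Wed: in 7:36 AM→7:30 AM, out 12:56 PM→1:00 PM; 5 h 30 min − 20 min = 5 h 10 min
Total credited: 22 h 45 min.

22.75 hours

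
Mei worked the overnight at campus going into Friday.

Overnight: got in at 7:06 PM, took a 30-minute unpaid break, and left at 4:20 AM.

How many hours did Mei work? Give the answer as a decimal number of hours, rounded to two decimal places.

Overnight: 7:06 PM → midnight = 4 h 54 min; midnight → 4:20 AM = 4 h 20 min; span 9 h 14 min; less 30 min break → 8 h 44 min

8.73 hours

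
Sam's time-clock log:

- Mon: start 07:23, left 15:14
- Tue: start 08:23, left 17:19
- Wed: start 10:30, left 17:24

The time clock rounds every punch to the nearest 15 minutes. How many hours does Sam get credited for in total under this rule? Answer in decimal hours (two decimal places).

Mon: in 07:23→07:30, out 15:14→15:15; 7 h 45 min
Tue: in 08:23→08:30, out 17:19→17:15; 8 h 45 min
Wed: in 10:30→10:30, out 17:24→17:30; 7 h 0 min
Total credited: 23 h 30 min.

23.50 hours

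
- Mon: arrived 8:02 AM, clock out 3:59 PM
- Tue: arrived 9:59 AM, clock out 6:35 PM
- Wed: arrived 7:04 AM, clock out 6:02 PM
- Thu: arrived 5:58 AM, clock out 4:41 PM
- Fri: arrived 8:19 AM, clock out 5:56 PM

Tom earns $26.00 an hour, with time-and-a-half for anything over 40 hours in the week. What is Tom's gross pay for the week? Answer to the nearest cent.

$1346.15

Mon: 8:02 AM–3:59 PM = 7 h 57 min
Tue: 9:59 AM–6:35 PM = 8 h 36 min
Wed: 7:04 AM–6:02 PM = 10 h 58 min
Thu: 5:58 AM–4:41 PM = 10 h 43 min
Fri: 8:19 AM–5:56 PM = 9 h 37 min
Total worked: 47 h 51 min = 2871 min.
Regular 40 h 0 min = 2400 min at $26.00/h; overtime 7 h 51 min = 471 min at $39.00/h.
Pay = (2400 × $26.00 + 471 × $39.00) ÷ 60 = $1346.15.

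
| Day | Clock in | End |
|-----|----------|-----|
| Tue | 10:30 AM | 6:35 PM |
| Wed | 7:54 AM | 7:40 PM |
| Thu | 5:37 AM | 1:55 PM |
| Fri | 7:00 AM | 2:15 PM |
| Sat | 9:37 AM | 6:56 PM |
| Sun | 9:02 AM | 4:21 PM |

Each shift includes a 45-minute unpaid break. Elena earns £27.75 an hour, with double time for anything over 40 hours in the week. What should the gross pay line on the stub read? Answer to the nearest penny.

Tue: 10:30 AM–6:35 PM = 8 h 5 min; less 45 min break → 7 h 20 min
Wed: 7:54 AM–7:40 PM = 11 h 46 min; less 45 min break → 11 h 1 min
Thu: 5:37 AM–1:55 PM = 8 h 18 min; less 45 min break → 7 h 33 min
Fri: 7:00 AM–2:15 PM = 7 h 15 min; less 45 min break → 6 h 30 min
Sat: 9:37 AM–6:56 PM = 9 h 19 min; less 45 min break → 8 h 34 min
Sun: 9:02 AM–4:21 PM = 7 h 19 min; less 45 min break → 6 h 34 min
Total worked: 47 h 32 min = 2852 min.
Regular 40 h 0 min = 2400 min at £27.75/h; overtime 7 h 32 min = 452 min at £55.50/h.
Pay = (2400 × £27.75 + 452 × £55.50) ÷ 60 = £1528.10.

£1528.10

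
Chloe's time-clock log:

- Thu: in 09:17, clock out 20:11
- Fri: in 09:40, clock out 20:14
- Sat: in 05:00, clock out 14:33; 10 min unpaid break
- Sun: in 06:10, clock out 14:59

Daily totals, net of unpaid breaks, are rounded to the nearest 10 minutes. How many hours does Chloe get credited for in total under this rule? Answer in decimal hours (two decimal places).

Thu: 09:17–20:11 = 10 h 54 min → rounds to 10 h 50 min
Fri: 09:40–20:14 = 10 h 34 min → rounds to 10 h 30 min
Sat: 05:00–14:33 = 9 h 33 min − 10 min = 9 h 23 min → rounds to 9 h 20 min
Sun: 06:10–14:59 = 8 h 49 min → rounds to 8 h 50 min
Total credited: 39 h 30 min.

39.50 hours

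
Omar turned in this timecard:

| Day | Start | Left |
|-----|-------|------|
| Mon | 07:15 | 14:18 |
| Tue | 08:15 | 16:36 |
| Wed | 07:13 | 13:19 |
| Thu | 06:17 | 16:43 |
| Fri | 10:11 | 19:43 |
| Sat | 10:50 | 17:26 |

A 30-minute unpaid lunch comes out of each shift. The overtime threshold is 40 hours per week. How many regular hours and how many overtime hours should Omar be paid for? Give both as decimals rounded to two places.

Regular 40.00 hours, overtime 5.07 hours

Mon: 07:15–14:18 = 7 h 3 min; less 30 min break → 6 h 33 min
Tue: 08:15–16:36 = 8 h 21 min; less 30 min break → 7 h 51 min
Wed: 07:13–13:19 = 6 h 6 min; less 30 min break → 5 h 36 min
Thu: 06:17–16:43 = 10 h 26 min; less 30 min break → 9 h 56 min
Fri: 10:11–19:43 = 9 h 32 min; less 30 min break → 9 h 2 min
Sat: 10:50–17:26 = 6 h 36 min; less 30 min break → 6 h 6 min
Total worked: 45 h 4 min = 45.07 h.
Threshold 40 h → overtime 5 h 4 min, regular 40 h 0 min.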